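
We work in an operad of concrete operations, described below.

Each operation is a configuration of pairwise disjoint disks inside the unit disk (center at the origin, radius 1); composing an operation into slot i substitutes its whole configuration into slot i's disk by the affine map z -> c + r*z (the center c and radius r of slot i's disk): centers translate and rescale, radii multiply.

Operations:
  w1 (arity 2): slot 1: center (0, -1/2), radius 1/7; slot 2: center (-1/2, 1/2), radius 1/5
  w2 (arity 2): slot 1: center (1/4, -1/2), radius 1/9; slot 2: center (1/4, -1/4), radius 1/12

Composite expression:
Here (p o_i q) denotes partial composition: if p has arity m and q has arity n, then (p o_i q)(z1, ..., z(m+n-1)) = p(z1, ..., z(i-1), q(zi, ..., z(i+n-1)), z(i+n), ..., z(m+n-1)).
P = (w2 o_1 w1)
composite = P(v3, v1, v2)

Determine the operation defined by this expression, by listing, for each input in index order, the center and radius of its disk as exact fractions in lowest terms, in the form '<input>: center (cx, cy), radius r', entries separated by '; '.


Each v-disk chains the slot maps above it in w2; radii multiply.
v3 passes through 2 substitutions, ending at center (1/4, -5/9), radius 1/63
v1 passes through 2 substitutions, ending at center (7/36, -4/9), radius 1/45
v2 passes through 1 substitution, ending at center (1/4, -1/4), radius 1/12

v1: center (7/36, -4/9), radius 1/45; v2: center (1/4, -1/4), radius 1/12; v3: center (1/4, -5/9), radius 1/63


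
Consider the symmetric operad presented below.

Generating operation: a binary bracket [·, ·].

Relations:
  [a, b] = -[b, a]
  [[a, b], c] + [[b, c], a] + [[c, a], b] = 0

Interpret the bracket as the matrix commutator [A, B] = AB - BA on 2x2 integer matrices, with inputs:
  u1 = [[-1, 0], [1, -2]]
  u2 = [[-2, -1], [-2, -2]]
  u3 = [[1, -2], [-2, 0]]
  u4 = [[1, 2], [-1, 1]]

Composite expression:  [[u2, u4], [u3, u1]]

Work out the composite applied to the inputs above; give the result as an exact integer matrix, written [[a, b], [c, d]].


[[0, 20], [30, 0]]

[u2, u4] = [[5, 0], [0, -5]]
[u3, u1] = [[-2, 2], [-3, 2]]
[[u2, u4], [u3, u1]] = [[0, 20], [30, 0]]


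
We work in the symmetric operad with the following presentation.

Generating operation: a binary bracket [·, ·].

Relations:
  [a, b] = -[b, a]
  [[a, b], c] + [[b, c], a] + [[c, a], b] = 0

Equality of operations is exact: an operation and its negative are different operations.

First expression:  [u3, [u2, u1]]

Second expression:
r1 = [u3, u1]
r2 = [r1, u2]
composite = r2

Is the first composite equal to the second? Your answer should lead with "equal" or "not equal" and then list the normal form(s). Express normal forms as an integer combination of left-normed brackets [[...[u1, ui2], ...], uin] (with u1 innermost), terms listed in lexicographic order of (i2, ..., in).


not equal — first [[u1, u2], u3], second -[[u1, u3], u2]

The first expression reduces to [[u1, u2], u3]
The second expression reduces to -[[u1, u3], u2]
Different reductions; not equal.


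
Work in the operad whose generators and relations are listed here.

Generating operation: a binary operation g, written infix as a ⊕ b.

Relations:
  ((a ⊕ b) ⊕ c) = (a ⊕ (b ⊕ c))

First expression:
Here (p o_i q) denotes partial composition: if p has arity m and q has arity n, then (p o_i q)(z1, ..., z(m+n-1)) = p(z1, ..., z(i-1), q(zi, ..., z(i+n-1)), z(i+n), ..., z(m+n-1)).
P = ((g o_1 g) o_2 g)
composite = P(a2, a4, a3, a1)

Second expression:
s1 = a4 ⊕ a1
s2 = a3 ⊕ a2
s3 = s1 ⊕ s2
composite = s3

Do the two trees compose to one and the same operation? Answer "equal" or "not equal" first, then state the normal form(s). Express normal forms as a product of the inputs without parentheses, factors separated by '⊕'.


not equal; first: a2 ⊕ a4 ⊕ a3 ⊕ a1; second: a4 ⊕ a1 ⊕ a3 ⊕ a2

The first composite normalizes to a2 ⊕ a4 ⊕ a3 ⊕ a1
The second composite normalizes to a4 ⊕ a1 ⊕ a3 ⊕ a2
The normal forms differ: not equal.


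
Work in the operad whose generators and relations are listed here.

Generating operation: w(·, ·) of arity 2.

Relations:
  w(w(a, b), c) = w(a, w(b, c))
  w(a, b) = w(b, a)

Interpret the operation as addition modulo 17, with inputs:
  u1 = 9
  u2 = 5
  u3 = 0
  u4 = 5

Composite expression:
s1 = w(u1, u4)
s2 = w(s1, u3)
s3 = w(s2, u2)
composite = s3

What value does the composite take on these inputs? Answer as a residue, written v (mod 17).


2 (mod 17)

w(u1, u4) = 14
w(w(u1, u4), u3) = 14
w(w(w(u1, u4), u3), u2) = 2


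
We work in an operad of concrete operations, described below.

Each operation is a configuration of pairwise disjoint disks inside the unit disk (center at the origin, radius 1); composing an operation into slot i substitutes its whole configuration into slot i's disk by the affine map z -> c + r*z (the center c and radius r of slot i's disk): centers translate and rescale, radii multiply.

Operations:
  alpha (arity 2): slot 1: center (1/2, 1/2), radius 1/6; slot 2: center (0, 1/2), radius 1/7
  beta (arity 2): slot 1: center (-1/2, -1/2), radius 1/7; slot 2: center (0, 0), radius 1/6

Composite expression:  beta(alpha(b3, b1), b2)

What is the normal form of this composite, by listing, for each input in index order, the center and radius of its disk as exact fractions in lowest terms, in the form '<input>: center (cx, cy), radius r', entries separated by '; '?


b1: center (-1/2, -3/7), radius 1/49; b2: center (0, 0), radius 1/6; b3: center (-3/7, -3/7), radius 1/42

Follow each b-input down from beta: c' goes to c + r*c', radius to r*r'.
input b3: composing its 2 substitution steps yields center (-3/7, -3/7), radius 1/42
input b1: composing its 2 substitution steps yields center (-1/2, -3/7), radius 1/49
input b2: composing its 1 substitution step yields center (0, 0), radius 1/6


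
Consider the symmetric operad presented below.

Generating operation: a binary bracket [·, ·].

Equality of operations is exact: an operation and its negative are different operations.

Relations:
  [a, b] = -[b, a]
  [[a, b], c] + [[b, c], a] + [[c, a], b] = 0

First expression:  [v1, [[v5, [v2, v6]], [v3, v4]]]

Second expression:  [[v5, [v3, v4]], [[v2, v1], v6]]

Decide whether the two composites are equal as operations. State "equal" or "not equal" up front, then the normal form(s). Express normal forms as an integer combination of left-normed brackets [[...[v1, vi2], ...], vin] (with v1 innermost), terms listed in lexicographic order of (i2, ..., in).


not equal; first: -[[[[[v1, v2], v6], v5], v3], v4] + [[[[[v1, v2], v6], v5], v4], v3] + [[[[[v1, v3], v4], v2], v6], v5] - [[[[[v1, v3], v4], v5], v2], v6] + [[[[[v1, v3], v4], v5], v6], v2] - [[[[[v1, v3], v4], v6], v2], v5] - [[[[[v1, v4], v3], v2], v6], v5] + [[[[[v1, v4], v3], v5], v2], v6] - [[[[[v1, v4], v3], v5], v6], v2] + [[[[[v1, v4], v3], v6], v2], v5] + [[[[[v1, v5], v2], v6], v3], v4] - [[[[[v1, v5], v2], v6], v4], v3] - [[[[[v1, v5], v6], v2], v3], v4] + [[[[[v1, v5], v6], v2], v4], v3] + [[[[[v1, v6], v2], v5], v3], v4] - [[[[[v1, v6], v2], v5], v4], v3]; second: -[[[[[v1, v2], v6], v3], v4], v5] + [[[[[v1, v2], v6], v4], v3], v5] + [[[[[v1, v2], v6], v5], v3], v4] - [[[[[v1, v2], v6], v5], v4], v3]

The first composite normalizes to -[[[[[v1, v2], v6], v5], v3], v4] + [[[[[v1, v2], v6], v5], v4], v3] + [[[[[v1, v3], v4], v2], v6], v5] - [[[[[v1, v3], v4], v5], v2], v6] + [[[[[v1, v3], v4], v5], v6], v2] - [[[[[v1, v3], v4], v6], v2], v5] - [[[[[v1, v4], v3], v2], v6], v5] + [[[[[v1, v4], v3], v5], v2], v6] - [[[[[v1, v4], v3], v5], v6], v2] + [[[[[v1, v4], v3], v6], v2], v5] + [[[[[v1, v5], v2], v6], v3], v4] - [[[[[v1, v5], v2], v6], v4], v3] - [[[[[v1, v5], v6], v2], v3], v4] + [[[[[v1, v5], v6], v2], v4], v3] + [[[[[v1, v6], v2], v5], v3], v4] - [[[[[v1, v6], v2], v5], v4], v3]
The second composite normalizes to -[[[[[v1, v2], v6], v3], v4], v5] + [[[[[v1, v2], v6], v4], v3], v5] + [[[[[v1, v2], v6], v5], v3], v4] - [[[[[v1, v2], v6], v5], v4], v3]
The normal forms differ: not equal.


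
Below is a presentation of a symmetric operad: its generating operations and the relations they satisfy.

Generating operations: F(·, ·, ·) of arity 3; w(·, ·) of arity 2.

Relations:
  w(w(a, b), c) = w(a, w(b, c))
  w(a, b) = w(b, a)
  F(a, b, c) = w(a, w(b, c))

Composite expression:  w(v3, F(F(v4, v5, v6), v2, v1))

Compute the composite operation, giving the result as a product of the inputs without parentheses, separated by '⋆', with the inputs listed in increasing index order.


Reordering under w is free, so list the v-inputs canonically.
F(v4, v5, v6) collapses to v4 ⋆ v5 ⋆ v6
F(F(v4, v5, v6), v2, v1) collapses to v4 ⋆ v5 ⋆ v6 ⋆ v2 ⋆ v1
w(v3, F(F(v4, v5, v6), v2, v1)) collapses to v3 ⋆ v4 ⋆ v5 ⋆ v6 ⋆ v2 ⋆ v1
putting the inputs in ascending order: v1 ⋆ v2 ⋆ v3 ⋆ v4 ⋆ v5 ⋆ v6

v1 ⋆ v2 ⋆ v3 ⋆ v4 ⋆ v5 ⋆ v6


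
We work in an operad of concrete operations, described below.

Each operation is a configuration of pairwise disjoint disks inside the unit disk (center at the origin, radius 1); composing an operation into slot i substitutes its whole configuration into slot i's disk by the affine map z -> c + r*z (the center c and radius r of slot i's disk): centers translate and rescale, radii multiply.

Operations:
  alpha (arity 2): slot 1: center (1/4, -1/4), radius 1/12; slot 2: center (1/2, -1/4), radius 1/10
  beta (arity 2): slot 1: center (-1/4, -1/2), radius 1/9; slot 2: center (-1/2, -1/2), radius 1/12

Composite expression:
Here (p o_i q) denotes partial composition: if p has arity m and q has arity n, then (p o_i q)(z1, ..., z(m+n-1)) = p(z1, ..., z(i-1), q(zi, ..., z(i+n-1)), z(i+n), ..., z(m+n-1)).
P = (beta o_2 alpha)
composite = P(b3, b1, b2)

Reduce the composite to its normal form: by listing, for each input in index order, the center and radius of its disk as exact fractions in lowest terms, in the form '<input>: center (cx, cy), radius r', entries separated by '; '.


Below beta, radii multiply path by path; the b-disk centers shift.
tracing b3 down its 1-map path: center (-1/4, -1/2), radius 1/9
tracing b1 down its 2-map path: center (-23/48, -25/48), radius 1/144
tracing b2 down its 2-map path: center (-11/24, -25/48), radius 1/120

b1: center (-23/48, -25/48), radius 1/144; b2: center (-11/24, -25/48), radius 1/120; b3: center (-1/4, -1/2), radius 1/9


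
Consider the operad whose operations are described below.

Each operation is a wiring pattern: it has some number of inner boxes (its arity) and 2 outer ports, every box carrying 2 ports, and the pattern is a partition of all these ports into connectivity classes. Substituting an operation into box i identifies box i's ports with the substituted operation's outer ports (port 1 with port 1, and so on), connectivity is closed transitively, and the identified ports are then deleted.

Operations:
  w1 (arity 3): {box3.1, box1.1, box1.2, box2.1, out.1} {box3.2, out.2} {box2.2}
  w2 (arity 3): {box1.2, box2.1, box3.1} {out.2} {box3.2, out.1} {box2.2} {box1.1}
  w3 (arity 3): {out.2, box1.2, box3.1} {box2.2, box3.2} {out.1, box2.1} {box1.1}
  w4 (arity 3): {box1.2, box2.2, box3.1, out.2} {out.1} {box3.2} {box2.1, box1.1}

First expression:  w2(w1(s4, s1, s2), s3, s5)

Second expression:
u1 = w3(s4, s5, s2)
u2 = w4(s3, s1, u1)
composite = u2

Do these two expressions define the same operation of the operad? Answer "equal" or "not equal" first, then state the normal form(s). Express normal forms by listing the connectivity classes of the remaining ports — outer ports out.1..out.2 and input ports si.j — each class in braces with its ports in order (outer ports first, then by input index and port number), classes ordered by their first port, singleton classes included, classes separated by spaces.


In normal form, the first expression is {out.1, s5.2} {out.2} {s1.1, s2.1, s4.1, s4.2} {s1.2} {s2.2, s3.1, s5.1} {s3.2}
In normal form, the second expression is {out.1} {out.2, s1.2, s3.2, s5.1} {s1.1, s3.1} {s2.1, s4.2} {s2.2, s5.2} {s4.1}
They disagree, so not equal.

not equal; first: {out.1, s5.2} {out.2} {s1.1, s2.1, s4.1, s4.2} {s1.2} {s2.2, s3.1, s5.1} {s3.2}; second: {out.1} {out.2, s1.2, s3.2, s5.1} {s1.1, s3.1} {s2.1, s4.2} {s2.2, s5.2} {s4.1}


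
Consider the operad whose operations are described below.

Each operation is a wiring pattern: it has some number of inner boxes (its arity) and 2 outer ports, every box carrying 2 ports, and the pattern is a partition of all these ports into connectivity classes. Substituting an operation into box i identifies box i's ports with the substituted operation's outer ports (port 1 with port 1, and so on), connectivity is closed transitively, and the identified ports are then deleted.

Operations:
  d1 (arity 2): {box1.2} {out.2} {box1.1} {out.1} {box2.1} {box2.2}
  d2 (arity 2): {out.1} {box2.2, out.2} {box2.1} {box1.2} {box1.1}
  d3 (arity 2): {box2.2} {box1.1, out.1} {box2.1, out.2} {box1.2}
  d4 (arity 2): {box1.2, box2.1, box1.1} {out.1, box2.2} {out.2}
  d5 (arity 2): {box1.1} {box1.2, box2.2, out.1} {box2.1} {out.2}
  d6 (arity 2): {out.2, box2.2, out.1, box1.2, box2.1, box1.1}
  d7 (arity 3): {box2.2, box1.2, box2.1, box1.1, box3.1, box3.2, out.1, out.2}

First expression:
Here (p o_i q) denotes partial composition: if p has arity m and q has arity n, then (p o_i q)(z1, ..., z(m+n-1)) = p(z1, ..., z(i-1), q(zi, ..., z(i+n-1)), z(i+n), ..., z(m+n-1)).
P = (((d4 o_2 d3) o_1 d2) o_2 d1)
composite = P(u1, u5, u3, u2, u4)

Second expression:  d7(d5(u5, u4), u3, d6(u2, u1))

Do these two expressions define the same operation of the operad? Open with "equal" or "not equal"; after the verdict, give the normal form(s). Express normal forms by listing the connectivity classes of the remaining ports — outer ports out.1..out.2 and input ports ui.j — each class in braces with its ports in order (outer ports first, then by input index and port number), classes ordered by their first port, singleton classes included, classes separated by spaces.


not equal — first {out.1, u4.1} {out.2} {u1.1} {u1.2} {u2.1} {u2.2} {u3.1} {u3.2} {u4.2} {u5.1} {u5.2}, second {out.1, out.2, u1.1, u1.2, u2.1, u2.2, u3.1, u3.2, u4.2, u5.2} {u4.1} {u5.1}


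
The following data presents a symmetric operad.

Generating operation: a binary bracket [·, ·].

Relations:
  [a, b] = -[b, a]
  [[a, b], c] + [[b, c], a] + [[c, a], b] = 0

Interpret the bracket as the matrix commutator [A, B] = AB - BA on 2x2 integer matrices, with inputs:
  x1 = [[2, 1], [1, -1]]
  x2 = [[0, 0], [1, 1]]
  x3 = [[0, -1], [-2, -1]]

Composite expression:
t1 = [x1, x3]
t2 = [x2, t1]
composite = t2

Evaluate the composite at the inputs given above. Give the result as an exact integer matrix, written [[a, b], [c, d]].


[[4, 4], [5, -4]]

[x1, x3] = [[-1, -4], [7, 1]]
[x2, [x1, x3]] = [[4, 4], [5, -4]]


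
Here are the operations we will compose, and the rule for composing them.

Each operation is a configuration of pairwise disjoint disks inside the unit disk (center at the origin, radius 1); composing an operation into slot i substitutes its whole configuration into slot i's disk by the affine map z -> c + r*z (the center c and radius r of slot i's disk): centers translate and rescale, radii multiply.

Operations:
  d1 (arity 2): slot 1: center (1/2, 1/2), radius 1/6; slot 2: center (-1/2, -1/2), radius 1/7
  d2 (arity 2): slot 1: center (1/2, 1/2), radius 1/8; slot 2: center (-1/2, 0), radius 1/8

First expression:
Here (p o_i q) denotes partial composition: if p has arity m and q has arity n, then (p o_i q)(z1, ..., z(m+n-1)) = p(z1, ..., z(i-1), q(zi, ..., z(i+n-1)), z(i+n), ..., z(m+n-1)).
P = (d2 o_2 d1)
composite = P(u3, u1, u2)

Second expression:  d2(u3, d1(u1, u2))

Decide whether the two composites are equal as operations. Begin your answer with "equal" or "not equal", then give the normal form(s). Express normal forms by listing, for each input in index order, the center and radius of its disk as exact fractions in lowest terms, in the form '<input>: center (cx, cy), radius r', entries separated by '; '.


Reducing the first expression gives u1: center (-7/16, 1/16), radius 1/48; u2: center (-9/16, -1/16), radius 1/56; u3: center (1/2, 1/2), radius 1/8
Reducing the second expression gives u1: center (-7/16, 1/16), radius 1/48; u2: center (-9/16, -1/16), radius 1/56; u3: center (1/2, 1/2), radius 1/8
The forms coincide; equal.

equal; both compose to u1: center (-7/16, 1/16), radius 1/48; u2: center (-9/16, -1/16), radius 1/56; u3: center (1/2, 1/2), radius 1/8


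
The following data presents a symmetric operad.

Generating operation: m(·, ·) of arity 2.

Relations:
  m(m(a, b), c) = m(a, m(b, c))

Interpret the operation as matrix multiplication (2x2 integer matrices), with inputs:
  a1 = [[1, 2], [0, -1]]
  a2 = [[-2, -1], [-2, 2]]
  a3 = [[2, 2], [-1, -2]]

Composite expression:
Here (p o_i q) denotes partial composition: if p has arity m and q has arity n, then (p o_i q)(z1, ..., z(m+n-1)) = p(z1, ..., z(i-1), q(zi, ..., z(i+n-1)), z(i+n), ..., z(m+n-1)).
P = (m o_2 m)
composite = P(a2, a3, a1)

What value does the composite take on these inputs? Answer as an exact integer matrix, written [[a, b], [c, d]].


m(a3, a1) = [[2, 2], [-1, 0]]
m(a2, m(a3, a1)) = [[-3, -4], [-6, -4]]

[[-3, -4], [-6, -4]]


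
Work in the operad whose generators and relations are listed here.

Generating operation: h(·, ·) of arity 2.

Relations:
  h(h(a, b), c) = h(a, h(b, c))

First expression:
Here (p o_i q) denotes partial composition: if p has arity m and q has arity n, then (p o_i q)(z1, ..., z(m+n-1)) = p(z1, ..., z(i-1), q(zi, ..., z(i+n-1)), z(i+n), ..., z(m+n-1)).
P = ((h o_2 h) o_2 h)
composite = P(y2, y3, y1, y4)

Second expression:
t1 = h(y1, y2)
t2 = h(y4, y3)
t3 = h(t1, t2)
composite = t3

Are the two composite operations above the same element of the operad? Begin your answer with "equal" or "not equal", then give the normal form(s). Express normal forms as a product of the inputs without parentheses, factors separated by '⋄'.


not equal; first: y2 ⋄ y3 ⋄ y1 ⋄ y4; second: y1 ⋄ y2 ⋄ y4 ⋄ y3


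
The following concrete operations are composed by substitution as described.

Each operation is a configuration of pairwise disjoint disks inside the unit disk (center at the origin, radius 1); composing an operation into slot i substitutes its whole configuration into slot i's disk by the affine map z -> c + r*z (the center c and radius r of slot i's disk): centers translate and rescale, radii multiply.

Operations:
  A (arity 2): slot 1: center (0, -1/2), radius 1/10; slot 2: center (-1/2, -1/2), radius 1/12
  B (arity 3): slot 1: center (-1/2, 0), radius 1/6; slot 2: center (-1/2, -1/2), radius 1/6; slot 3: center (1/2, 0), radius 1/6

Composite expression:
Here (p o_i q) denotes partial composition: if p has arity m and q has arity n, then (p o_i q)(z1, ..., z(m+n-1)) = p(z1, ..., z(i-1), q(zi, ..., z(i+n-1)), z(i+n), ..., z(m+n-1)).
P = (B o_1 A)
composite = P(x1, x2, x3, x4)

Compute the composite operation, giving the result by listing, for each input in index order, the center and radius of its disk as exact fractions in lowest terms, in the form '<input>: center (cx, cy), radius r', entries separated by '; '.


x1: center (-1/2, -1/12), radius 1/60; x2: center (-7/12, -1/12), radius 1/72; x3: center (-1/2, -1/2), radius 1/6; x4: center (1/2, 0), radius 1/6

Below B, radii multiply path by path; the x-disk centers shift.
tracing x1 down its 2-map path: center (-1/2, -1/12), radius 1/60
tracing x2 down its 2-map path: center (-7/12, -1/12), radius 1/72
tracing x3 down its 1-map path: center (-1/2, -1/2), radius 1/6
tracing x4 down its 1-map path: center (1/2, 0), radius 1/6


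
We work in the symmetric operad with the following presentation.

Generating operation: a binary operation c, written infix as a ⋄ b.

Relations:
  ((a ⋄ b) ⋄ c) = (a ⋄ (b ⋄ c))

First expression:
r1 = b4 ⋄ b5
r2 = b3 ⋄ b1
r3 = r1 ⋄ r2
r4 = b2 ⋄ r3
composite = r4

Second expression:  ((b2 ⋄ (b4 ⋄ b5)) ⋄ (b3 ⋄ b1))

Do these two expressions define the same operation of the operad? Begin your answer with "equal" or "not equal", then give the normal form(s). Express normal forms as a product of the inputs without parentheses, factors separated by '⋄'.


equal; the common form is b2 ⋄ b4 ⋄ b5 ⋄ b3 ⋄ b1

In normal form, the first expression is b2 ⋄ b4 ⋄ b5 ⋄ b3 ⋄ b1
In normal form, the second expression is b2 ⋄ b4 ⋄ b5 ⋄ b3 ⋄ b1
Identical normal forms: equal.


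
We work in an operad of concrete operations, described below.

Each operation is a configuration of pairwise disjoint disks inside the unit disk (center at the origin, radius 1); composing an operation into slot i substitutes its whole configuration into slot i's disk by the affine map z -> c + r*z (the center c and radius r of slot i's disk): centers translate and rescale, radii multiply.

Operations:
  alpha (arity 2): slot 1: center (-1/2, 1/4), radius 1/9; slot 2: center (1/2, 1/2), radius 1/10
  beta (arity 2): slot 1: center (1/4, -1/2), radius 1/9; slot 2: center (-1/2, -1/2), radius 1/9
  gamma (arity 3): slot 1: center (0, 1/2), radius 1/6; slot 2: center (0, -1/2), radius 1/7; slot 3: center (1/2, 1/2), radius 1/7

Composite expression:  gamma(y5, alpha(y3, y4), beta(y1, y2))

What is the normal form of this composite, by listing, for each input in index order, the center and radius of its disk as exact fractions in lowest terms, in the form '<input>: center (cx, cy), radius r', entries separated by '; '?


Below gamma, radii multiply path by path; the y-disk centers shift.
input y5: composing its 1 substitution step yields center (0, 1/2), radius 1/6
input y3: composing its 2 substitution steps yields center (-1/14, -13/28), radius 1/63
input y4: composing its 2 substitution steps yields center (1/14, -3/7), radius 1/70
input y1: composing its 2 substitution steps yields center (15/28, 3/7), radius 1/63
input y2: composing its 2 substitution steps yields center (3/7, 3/7), radius 1/63

y1: center (15/28, 3/7), radius 1/63; y2: center (3/7, 3/7), radius 1/63; y3: center (-1/14, -13/28), radius 1/63; y4: center (1/14, -3/7), radius 1/70; y5: center (0, 1/2), radius 1/6


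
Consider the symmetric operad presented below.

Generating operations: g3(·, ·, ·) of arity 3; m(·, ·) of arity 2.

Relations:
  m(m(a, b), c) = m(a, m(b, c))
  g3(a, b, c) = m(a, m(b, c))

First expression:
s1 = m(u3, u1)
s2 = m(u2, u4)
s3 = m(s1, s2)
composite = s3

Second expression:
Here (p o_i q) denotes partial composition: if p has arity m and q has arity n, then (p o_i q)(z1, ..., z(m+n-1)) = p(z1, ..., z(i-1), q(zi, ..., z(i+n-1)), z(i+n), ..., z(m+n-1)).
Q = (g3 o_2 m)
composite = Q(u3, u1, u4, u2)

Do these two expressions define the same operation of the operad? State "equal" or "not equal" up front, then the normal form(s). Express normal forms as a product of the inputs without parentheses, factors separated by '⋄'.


not equal; the first gives u3 ⋄ u1 ⋄ u2 ⋄ u4 and the second u3 ⋄ u1 ⋄ u4 ⋄ u2

In normal form, the first expression is u3 ⋄ u1 ⋄ u2 ⋄ u4
In normal form, the second expression is u3 ⋄ u1 ⋄ u4 ⋄ u2
The normal forms differ: not equal.


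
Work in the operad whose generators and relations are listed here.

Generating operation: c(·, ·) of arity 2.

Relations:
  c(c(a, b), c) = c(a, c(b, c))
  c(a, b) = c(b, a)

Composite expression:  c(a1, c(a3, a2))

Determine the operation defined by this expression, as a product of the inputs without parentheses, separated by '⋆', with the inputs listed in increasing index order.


a1 ⋆ a2 ⋆ a3

Both nesting and order wash out for c; what remains is which a's occur.
c(a3, a2) spells out as a3 ⋆ a2
c(a1, c(a3, a2)) spells out as a1 ⋆ a3 ⋆ a2
sorting the factors by input index: a1 ⋆ a2 ⋆ a3


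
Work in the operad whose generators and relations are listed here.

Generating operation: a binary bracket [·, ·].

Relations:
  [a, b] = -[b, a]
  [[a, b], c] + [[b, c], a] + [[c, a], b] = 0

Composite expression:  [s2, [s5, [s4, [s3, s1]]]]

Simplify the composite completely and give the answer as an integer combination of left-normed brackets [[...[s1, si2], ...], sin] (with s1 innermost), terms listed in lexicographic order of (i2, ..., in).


Expand each bracket as ab - ba; the s1-initial words give the coefficients.
Composite bracket: [s2, [s5, [s4, [s3, s1]]]]
Expanding via [a, b] = ab - ba: 16 signed words (2^4 = 16).
Only words starting with s1 matter:
  s1s3s4s5s2 (sign +1) contributes +[[[[s1, s3], s4], s5], s2]

[[[[s1, s3], s4], s5], s2]


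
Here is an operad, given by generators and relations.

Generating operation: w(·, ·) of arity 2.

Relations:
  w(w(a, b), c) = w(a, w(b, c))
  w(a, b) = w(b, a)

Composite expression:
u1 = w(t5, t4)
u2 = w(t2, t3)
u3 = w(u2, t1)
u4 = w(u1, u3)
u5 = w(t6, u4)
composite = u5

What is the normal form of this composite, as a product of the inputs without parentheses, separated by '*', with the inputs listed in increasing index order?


t1 * t2 * t3 * t4 * t5 * t6

With w associative and commutative, the t-input set is all that matters.
w(t5, t4) spells out as t5 * t4
w(t2, t3) spells out as t2 * t3
w(w(t2, t3), t1) spells out as t2 * t3 * t1
w(w(t5, t4), w(w(t2, t3), t1)) spells out as t5 * t4 * t2 * t3 * t1
w(t6, w(w(t5, t4), w(w(t2, t3), t1))) spells out as t6 * t5 * t4 * t2 * t3 * t1
rearranged into index order: t1 * t2 * t3 * t4 * t5 * t6


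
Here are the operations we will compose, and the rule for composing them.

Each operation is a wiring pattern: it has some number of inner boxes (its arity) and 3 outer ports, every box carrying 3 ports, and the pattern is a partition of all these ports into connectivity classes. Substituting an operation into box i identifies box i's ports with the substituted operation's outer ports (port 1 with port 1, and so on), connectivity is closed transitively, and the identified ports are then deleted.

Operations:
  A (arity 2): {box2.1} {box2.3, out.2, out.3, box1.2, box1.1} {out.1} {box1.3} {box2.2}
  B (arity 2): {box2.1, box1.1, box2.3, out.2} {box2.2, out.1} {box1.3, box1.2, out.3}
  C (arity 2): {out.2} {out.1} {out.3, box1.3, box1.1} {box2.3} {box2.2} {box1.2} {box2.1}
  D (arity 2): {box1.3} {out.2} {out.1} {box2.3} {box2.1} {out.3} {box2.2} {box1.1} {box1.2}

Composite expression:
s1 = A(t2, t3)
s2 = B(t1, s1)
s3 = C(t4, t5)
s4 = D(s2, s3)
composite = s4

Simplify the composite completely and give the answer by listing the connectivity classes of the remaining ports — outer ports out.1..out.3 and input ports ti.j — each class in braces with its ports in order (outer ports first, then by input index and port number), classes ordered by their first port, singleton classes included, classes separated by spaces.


After gluing at D, chains via deleted ports link the t-ports.
the subtree at A composes to {out.1} {out.2, out.3, t2.1, t2.2, t3.3} {t2.3} {t3.1} {t3.2} on (t2, t3); out.j = own outer ports
the subtree at B composes to {out.1, out.2, t1.1, t2.1, t2.2, t3.3} {out.3, t1.2, t1.3} {t2.3} {t3.1} {t3.2} on (t1, t2, t3); out.j = own outer ports
the subtree at C composes to {out.1} {out.2} {out.3, t4.1, t4.3} {t4.2} {t5.1} {t5.2} {t5.3} on (t4, t5); out.j = own outer ports
the subtree at D composes to {out.1} {out.2} {out.3} {t1.1, t2.1, t2.2, t3.3} {t1.2, t1.3} {t2.3} {t3.1} {t3.2} {t4.1, t4.3} {t4.2} {t5.1} {t5.2} {t5.3} on (t1, t2, t3, t4, t5); out.j = own outer ports

{out.1} {out.2} {out.3} {t1.1, t2.1, t2.2, t3.3} {t1.2, t1.3} {t2.3} {t3.1} {t3.2} {t4.1, t4.3} {t4.2} {t5.1} {t5.2} {t5.3}


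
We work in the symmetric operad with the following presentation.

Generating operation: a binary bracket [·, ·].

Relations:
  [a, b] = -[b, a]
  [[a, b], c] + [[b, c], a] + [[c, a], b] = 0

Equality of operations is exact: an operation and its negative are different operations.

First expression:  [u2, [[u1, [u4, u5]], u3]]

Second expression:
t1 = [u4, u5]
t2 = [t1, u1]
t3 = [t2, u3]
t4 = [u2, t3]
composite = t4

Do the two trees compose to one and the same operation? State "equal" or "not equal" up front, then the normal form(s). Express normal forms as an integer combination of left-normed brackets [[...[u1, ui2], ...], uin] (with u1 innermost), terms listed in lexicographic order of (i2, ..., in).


not equal: they reduce to -[[[[u1, u4], u5], u3], u2] + [[[[u1, u5], u4], u3], u2] and [[[[u1, u4], u5], u3], u2] - [[[[u1, u5], u4], u3], u2]


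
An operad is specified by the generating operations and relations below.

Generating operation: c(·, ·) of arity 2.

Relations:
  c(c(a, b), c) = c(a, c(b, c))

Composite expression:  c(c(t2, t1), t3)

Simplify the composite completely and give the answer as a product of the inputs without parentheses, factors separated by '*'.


t2 * t1 * t3

Under associativity of c, the answer is the t's in reading order.
c(t2, t1) linearizes to t2 * t1
c(c(t2, t1), t3) linearizes to t2 * t1 * t3


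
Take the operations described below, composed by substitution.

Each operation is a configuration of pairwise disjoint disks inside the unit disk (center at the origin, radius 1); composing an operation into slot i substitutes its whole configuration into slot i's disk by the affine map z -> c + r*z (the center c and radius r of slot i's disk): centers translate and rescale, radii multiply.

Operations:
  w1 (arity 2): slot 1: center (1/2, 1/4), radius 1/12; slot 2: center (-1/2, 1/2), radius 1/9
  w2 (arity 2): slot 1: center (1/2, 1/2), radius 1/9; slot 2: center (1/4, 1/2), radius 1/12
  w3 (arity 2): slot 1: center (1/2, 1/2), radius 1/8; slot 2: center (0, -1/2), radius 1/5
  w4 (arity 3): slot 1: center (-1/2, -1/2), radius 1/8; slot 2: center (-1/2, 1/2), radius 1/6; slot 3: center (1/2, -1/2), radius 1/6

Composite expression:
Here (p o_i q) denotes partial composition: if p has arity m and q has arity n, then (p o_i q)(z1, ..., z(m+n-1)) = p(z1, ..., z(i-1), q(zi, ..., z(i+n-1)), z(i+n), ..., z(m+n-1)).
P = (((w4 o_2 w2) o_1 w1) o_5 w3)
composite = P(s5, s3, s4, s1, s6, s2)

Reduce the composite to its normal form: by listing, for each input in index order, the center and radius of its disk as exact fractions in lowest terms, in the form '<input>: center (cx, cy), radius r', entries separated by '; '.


s1: center (-11/24, 7/12), radius 1/72; s2: center (1/2, -7/12), radius 1/30; s3: center (-9/16, -7/16), radius 1/72; s4: center (-5/12, 7/12), radius 1/54; s5: center (-7/16, -15/32), radius 1/96; s6: center (7/12, -5/12), radius 1/48


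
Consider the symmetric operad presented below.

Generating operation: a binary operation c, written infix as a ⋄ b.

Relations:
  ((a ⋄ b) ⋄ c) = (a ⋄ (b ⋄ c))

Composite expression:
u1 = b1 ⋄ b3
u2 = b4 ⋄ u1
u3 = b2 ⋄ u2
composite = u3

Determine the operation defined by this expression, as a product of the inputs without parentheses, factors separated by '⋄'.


b2 ⋄ b4 ⋄ b1 ⋄ b3


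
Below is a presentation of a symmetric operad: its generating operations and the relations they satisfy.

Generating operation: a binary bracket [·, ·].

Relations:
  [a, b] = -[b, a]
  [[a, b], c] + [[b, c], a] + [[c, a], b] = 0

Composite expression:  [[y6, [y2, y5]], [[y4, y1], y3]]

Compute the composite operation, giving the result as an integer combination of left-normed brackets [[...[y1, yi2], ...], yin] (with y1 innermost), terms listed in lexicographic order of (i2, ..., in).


-[[[[[y1, y4], y3], y2], y5], y6] + [[[[[y1, y4], y3], y5], y2], y6] + [[[[[y1, y4], y3], y6], y2], y5] - [[[[[y1, y4], y3], y6], y5], y2]

Left-normed coefficients sit on the y1-initial expansion words.
Composite bracket: [[y6, [y2, y5]], [[y4, y1], y3]]
The bracket unfolds into 32 signed words via [a, b] = ab - ba (2^5 = 32).
Coefficients come from the y1-initial words:
  y1y4y3y2y5y6 (sign -1) contributes -[[[[[y1, y4], y3], y2], y5], y6]
  y1y4y3y5y2y6 (sign +1) contributes +[[[[[y1, y4], y3], y5], y2], y6]
  y1y4y3y6y2y5 (sign +1) contributes +[[[[[y1, y4], y3], y6], y2], y5]
  y1y4y3y6y5y2 (sign -1) contributes -[[[[[y1, y4], y3], y6], y5], y2]


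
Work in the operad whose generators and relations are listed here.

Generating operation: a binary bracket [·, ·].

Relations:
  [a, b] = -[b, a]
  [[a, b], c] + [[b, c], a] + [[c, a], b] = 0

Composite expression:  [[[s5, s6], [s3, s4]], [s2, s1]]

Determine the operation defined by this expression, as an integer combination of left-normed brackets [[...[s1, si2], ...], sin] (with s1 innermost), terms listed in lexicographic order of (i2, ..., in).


-[[[[[s1, s2], s3], s4], s5], s6] + [[[[[s1, s2], s3], s4], s6], s5] + [[[[[s1, s2], s4], s3], s5], s6] - [[[[[s1, s2], s4], s3], s6], s5] + [[[[[s1, s2], s5], s6], s3], s4] - [[[[[s1, s2], s5], s6], s4], s3] - [[[[[s1, s2], s6], s5], s3], s4] + [[[[[s1, s2], s6], s5], s4], s3]

Antisymmetry and Jacobi reduce to s1-anchored left-normed brackets.
Composite bracket: [[[s5, s6], [s3, s4]], [s2, s1]]
The bracket unfolds into 32 signed words via [a, b] = ab - ba (2^5 = 32).
Words beginning with s1 determine it all:
  the word s1s2s3s4s5s6 carries sign -1 and contributes -[[[[[s1, s2], s3], s4], s5], s6]
  the word s1s2s3s4s6s5 carries sign +1 and contributes +[[[[[s1, s2], s3], s4], s6], s5]
  the word s1s2s4s3s5s6 carries sign +1 and contributes +[[[[[s1, s2], s4], s3], s5], s6]
  the word s1s2s4s3s6s5 carries sign -1 and contributes -[[[[[s1, s2], s4], s3], s6], s5]
  the word s1s2s5s6s3s4 carries sign +1 and contributes +[[[[[s1, s2], s5], s6], s3], s4]
  the word s1s2s5s6s4s3 carries sign -1 and contributes -[[[[[s1, s2], s5], s6], s4], s3]
  the word s1s2s6s5s3s4 carries sign -1 and contributes -[[[[[s1, s2], s6], s5], s3], s4]
  the word s1s2s6s5s4s3 carries sign +1 and contributes +[[[[[s1, s2], s6], s5], s4], s3]


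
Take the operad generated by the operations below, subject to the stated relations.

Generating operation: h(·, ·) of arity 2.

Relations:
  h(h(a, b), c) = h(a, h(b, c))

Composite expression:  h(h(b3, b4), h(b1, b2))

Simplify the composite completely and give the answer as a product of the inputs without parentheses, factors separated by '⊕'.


b3 ⊕ b4 ⊕ b1 ⊕ b2

All parenthesizations of h agree; list the b-inputs left to right.
h(b3, b4) linearizes to b3 ⊕ b4
h(b1, b2) linearizes to b1 ⊕ b2
h(h(b3, b4), h(b1, b2)) linearizes to b3 ⊕ b4 ⊕ b1 ⊕ b2


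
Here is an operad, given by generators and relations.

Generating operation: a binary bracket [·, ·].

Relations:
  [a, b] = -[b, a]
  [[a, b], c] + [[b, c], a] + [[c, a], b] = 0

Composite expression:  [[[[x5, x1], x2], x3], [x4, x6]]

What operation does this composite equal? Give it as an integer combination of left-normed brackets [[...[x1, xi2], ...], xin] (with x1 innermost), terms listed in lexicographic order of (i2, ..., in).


Skip Jacobi rewriting: expand, keep x1-initial words, read off terms.
Composite bracket: [[[[x5, x1], x2], x3], [x4, x6]]
Applying ab - ba throughout gives 32 signed words (2^5 = 32).
Only words starting with x1 matter:
  from x1x5x2x3x4x6, sign -1: term -[[[[[x1, x5], x2], x3], x4], x6]
  from x1x5x2x3x6x4, sign +1: term +[[[[[x1, x5], x2], x3], x6], x4]

-[[[[[x1, x5], x2], x3], x4], x6] + [[[[[x1, x5], x2], x3], x6], x4]


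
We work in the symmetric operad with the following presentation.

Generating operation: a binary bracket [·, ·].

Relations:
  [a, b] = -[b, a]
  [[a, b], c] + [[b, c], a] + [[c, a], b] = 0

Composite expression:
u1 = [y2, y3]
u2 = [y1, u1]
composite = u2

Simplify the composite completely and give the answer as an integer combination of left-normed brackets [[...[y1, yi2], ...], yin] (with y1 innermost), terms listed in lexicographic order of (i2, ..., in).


Expand each bracket as ab - ba; the y1-initial words give the coefficients.
Composite bracket: [y1, [y2, y3]]
Full expansion: 4 signed words from ab - ba (2^2 = 4).
Words beginning with y1 determine it all:
  y1y2y3 (sign +1) contributes +[[y1, y2], y3]
  y1y3y2 (sign -1) contributes -[[y1, y3], y2]

[[y1, y2], y3] - [[y1, y3], y2]


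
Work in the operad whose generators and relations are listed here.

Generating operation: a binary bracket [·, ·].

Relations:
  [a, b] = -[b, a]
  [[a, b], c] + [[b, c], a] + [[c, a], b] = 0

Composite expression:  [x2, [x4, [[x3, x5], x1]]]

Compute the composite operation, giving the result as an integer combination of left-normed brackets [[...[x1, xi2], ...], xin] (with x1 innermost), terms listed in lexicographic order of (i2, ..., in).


-[[[[x1, x3], x5], x4], x2] + [[[[x1, x5], x3], x4], x2]


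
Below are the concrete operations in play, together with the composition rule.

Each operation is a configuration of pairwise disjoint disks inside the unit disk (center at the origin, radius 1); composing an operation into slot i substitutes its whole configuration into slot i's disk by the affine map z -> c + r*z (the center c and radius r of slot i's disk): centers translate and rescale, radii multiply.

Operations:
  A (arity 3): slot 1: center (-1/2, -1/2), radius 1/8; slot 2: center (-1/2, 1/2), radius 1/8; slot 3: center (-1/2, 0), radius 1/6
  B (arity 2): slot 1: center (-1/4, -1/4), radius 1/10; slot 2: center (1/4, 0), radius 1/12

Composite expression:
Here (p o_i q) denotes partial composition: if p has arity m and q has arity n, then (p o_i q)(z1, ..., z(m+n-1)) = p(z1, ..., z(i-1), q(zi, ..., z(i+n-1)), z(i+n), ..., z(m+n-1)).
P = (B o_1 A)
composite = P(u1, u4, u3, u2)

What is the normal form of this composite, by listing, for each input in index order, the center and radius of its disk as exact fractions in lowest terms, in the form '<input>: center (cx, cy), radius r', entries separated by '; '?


Below B, radii multiply path by path; the u-disk centers shift.
u1: after 2 affine steps, its disk has center (-3/10, -3/10), radius 1/80
u4: after 2 affine steps, its disk has center (-3/10, -1/5), radius 1/80
u3: after 2 affine steps, its disk has center (-3/10, -1/4), radius 1/60
u2: after 1 affine step, its disk has center (1/4, 0), radius 1/12

u1: center (-3/10, -3/10), radius 1/80; u2: center (1/4, 0), radius 1/12; u3: center (-3/10, -1/4), radius 1/60; u4: center (-3/10, -1/5), radius 1/80


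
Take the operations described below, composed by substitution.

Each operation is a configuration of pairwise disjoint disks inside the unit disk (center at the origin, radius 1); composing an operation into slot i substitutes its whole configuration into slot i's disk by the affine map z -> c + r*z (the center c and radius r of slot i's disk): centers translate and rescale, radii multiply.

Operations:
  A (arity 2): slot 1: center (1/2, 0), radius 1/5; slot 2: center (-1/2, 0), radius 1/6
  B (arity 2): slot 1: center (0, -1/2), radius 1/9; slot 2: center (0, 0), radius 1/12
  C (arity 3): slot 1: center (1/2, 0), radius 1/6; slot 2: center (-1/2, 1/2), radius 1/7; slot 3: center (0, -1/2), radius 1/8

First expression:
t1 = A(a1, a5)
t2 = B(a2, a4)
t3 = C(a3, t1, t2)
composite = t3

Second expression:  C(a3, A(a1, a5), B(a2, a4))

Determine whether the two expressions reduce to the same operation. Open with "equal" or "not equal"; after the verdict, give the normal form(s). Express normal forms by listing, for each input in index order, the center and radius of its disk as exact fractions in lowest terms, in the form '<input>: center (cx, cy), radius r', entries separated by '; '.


equal: each reduces to a1: center (-3/7, 1/2), radius 1/35; a2: center (0, -9/16), radius 1/72; a3: center (1/2, 0), radius 1/6; a4: center (0, -1/2), radius 1/96; a5: center (-4/7, 1/2), radius 1/42

Reducing the first expression gives a1: center (-3/7, 1/2), radius 1/35; a2: center (0, -9/16), radius 1/72; a3: center (1/2, 0), radius 1/6; a4: center (0, -1/2), radius 1/96; a5: center (-4/7, 1/2), radius 1/42
Reducing the second expression gives a1: center (-3/7, 1/2), radius 1/35; a2: center (0, -9/16), radius 1/72; a3: center (1/2, 0), radius 1/6; a4: center (0, -1/2), radius 1/96; a5: center (-4/7, 1/2), radius 1/42
Same normal form: equal.


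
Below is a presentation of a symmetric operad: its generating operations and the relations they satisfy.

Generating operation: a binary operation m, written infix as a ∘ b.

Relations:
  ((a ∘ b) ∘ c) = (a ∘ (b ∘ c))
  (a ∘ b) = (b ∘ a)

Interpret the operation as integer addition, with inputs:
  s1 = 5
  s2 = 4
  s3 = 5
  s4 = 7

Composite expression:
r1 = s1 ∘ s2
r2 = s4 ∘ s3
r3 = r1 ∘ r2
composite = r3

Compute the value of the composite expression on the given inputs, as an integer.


(s1 ∘ s2) = 9
(s4 ∘ s3) = 12
((s1 ∘ s2) ∘ (s4 ∘ s3)) = 21

21
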